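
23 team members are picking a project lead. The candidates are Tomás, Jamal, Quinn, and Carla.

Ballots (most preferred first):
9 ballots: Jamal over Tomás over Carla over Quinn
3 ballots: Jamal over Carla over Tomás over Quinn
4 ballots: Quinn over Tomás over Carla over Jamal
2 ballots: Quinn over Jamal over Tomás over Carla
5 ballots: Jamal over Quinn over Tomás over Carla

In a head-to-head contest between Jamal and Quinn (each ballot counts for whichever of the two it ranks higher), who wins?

Jamal

Jamal is ranked above Quinn on 17 ballots; Quinn above Jamal on 6.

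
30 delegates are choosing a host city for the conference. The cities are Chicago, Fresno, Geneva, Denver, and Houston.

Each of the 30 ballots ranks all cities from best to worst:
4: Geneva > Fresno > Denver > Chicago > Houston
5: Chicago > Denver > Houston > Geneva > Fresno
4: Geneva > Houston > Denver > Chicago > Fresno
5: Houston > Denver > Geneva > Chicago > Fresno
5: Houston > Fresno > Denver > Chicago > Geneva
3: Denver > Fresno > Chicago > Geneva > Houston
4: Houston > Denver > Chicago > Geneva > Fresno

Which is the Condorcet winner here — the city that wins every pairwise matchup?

Houston vs Chicago: 18–12
Houston vs Fresno: 23–7
Houston vs Geneva: 19–11
Houston vs Denver: 18–12
Houston beats every other city.

Houston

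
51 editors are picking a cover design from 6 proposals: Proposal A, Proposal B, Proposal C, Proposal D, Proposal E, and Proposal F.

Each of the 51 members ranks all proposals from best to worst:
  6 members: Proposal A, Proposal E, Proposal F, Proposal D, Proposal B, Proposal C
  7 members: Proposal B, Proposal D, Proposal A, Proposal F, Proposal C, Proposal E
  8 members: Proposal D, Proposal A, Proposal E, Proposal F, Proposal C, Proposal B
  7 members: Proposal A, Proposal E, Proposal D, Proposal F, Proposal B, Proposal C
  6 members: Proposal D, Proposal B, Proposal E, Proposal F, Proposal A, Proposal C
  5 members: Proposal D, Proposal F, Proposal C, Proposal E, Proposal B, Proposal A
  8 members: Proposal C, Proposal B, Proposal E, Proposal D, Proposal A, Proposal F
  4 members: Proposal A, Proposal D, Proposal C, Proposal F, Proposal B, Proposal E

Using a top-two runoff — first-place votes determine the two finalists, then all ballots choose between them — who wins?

Round 1 first-place votes: Proposal A 17, Proposal B 7, Proposal C 8, Proposal D 19, Proposal E 0, Proposal F 0. Proposal D and Proposal A advance.
Runoff: Proposal D is ranked above Proposal A on 34 ballots, Proposal A above Proposal D on 17.

Proposal D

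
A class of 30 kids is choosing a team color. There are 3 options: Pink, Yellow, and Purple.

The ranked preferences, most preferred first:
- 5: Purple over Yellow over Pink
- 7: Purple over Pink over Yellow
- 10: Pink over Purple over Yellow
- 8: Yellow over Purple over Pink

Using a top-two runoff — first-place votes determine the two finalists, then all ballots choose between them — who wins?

Round 1 first-place votes: Pink 10, Yellow 8, Purple 12. Purple and Pink advance.
Runoff: Purple is ranked above Pink on 20 ballots, Pink above Purple on 10.

Purple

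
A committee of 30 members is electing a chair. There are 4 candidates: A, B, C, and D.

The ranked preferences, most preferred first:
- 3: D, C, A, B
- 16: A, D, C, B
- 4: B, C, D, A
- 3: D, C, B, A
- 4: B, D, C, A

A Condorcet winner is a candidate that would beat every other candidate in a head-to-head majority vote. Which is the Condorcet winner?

A

A vs B: 19–11
A vs C: 16–14
A vs D: 16–14
A beats every other candidate.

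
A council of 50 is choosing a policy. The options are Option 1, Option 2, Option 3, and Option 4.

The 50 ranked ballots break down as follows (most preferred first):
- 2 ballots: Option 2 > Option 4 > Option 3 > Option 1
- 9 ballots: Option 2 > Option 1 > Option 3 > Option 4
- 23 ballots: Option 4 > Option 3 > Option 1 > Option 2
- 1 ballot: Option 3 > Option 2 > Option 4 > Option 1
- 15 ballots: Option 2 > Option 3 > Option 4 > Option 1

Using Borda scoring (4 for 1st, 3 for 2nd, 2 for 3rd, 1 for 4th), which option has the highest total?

Option 1: 2×1 + 9×3 + 23×2 + 1×1 + 15×1 = 91
Option 2: 2×4 + 9×4 + 23×1 + 1×3 + 15×4 = 130
Option 3: 2×2 + 9×2 + 23×3 + 1×4 + 15×3 = 140
Option 4: 2×3 + 9×1 + 23×4 + 1×2 + 15×2 = 139

Option 3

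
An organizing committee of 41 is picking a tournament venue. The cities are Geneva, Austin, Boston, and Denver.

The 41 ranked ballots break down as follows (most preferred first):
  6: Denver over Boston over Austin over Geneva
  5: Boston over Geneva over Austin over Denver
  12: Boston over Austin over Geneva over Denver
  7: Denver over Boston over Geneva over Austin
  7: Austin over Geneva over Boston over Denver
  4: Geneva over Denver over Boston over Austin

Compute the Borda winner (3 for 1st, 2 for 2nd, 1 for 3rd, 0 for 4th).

Boston

Geneva: 6×0 + 5×2 + 12×1 + 7×1 + 7×2 + 4×3 = 55
Austin: 6×1 + 5×1 + 12×2 + 7×0 + 7×3 + 4×0 = 56
Boston: 6×2 + 5×3 + 12×3 + 7×2 + 7×1 + 4×1 = 88
Denver: 6×3 + 5×0 + 12×0 + 7×3 + 7×0 + 4×2 = 47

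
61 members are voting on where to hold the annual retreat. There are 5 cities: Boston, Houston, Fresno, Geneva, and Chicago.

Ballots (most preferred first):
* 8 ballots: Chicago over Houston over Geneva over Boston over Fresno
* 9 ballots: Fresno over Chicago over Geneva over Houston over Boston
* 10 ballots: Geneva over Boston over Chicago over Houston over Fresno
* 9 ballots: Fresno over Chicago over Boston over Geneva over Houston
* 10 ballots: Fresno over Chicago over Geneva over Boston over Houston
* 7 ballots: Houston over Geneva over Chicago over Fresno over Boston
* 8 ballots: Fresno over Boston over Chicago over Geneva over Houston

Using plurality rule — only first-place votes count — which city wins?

First-place votes: Boston 0, Houston 7, Fresno 36, Geneva 10, Chicago 8.

Fresno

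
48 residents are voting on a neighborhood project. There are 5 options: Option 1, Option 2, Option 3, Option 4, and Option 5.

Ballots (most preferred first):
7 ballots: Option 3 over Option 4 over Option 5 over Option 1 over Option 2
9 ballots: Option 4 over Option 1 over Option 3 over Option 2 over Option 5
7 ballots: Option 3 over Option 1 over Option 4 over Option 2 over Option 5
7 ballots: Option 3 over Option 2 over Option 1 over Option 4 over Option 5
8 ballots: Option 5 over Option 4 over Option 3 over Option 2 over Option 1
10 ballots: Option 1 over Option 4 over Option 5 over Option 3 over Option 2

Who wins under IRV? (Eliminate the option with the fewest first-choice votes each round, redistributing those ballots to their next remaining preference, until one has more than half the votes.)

Round 1: Option 1 10, Option 2 0, Option 3 21, Option 4 9, Option 5 8. Option 2 eliminated.
Round 2: Option 1 10, Option 3 21, Option 4 9, Option 5 8. Option 5 eliminated.
Round 3: Option 1 10, Option 3 21, Option 4 17. Option 1 eliminated.
Round 4: Option 3 21, Option 4 27. Option 4 has a majority (≥25).

Option 4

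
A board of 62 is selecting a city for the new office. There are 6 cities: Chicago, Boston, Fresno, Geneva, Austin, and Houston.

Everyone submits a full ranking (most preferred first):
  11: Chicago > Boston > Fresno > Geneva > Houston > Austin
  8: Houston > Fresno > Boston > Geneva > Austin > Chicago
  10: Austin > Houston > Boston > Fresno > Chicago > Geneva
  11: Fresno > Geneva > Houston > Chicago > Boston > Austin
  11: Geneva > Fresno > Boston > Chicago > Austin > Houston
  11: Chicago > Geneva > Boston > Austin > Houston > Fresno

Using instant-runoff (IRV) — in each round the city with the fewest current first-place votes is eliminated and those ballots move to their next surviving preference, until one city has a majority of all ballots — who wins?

Round 1: Chicago 22, Boston 0, Fresno 11, Geneva 11, Austin 10, Houston 8. Boston eliminated.
Round 2: Chicago 22, Fresno 11, Geneva 11, Austin 10, Houston 8. Houston eliminated.
Round 3: Chicago 22, Fresno 19, Geneva 11, Austin 10. Austin eliminated.
Round 4: Chicago 22, Fresno 29, Geneva 11. Geneva eliminated.
Round 5: Chicago 22, Fresno 40. Fresno has a majority (≥32).

Fresno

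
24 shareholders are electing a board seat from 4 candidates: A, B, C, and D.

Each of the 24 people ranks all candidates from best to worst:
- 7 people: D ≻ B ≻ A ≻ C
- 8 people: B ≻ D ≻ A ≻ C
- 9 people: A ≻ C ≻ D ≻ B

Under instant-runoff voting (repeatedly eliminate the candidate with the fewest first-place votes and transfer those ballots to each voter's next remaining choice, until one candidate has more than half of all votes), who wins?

B

Round 1: A 9, B 8, C 0, D 7. C eliminated.
Round 2: A 9, B 8, D 7. D eliminated.
Round 3: A 9, B 15. B has a majority (≥13).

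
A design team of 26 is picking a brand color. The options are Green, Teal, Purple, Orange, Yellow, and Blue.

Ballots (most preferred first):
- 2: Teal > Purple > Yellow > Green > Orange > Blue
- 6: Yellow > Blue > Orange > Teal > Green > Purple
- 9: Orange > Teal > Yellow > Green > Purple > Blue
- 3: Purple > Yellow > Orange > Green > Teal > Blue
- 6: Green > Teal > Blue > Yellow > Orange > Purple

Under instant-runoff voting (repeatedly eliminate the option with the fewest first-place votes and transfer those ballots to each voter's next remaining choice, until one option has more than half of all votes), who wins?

Yellow

Round 1: Green 6, Teal 2, Purple 3, Orange 9, Yellow 6, Blue 0. Blue eliminated.
Round 2: Green 6, Teal 2, Purple 3, Orange 9, Yellow 6. Teal eliminated.
Round 3: Green 6, Purple 5, Orange 9, Yellow 6. Purple eliminated.
Round 4: Green 6, Orange 9, Yellow 11. Green eliminated.
Round 5: Orange 9, Yellow 17. Yellow has a majority (≥14).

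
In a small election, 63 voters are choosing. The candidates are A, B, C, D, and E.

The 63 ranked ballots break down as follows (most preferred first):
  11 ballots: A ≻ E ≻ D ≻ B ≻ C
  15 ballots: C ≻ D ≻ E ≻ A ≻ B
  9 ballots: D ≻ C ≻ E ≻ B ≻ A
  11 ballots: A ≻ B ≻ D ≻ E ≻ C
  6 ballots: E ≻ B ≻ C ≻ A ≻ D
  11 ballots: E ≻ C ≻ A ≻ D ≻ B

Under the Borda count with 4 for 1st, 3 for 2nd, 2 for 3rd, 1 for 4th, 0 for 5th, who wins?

A: 11×4 + 15×1 + 9×0 + 11×4 + 6×1 + 11×2 = 131
B: 11×1 + 15×0 + 9×1 + 11×3 + 6×3 + 11×0 = 71
C: 11×0 + 15×4 + 9×3 + 11×0 + 6×2 + 11×3 = 132
D: 11×2 + 15×3 + 9×4 + 11×2 + 6×0 + 11×1 = 136
E: 11×3 + 15×2 + 9×2 + 11×1 + 6×4 + 11×4 = 160

E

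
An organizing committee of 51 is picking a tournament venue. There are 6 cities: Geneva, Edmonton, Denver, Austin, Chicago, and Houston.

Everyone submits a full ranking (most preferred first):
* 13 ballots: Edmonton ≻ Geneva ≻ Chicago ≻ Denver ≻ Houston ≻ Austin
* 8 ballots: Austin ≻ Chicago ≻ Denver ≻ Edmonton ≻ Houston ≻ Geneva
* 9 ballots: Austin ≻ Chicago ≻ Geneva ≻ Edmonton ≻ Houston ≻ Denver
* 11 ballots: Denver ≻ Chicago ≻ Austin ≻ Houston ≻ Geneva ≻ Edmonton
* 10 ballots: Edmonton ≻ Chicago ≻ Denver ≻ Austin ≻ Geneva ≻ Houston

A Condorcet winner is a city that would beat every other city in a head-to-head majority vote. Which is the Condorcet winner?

Chicago

Chicago vs Geneva: 38–13
Chicago vs Edmonton: 28–23
Chicago vs Denver: 40–11
Chicago vs Austin: 34–17
Chicago vs Houston: 51–0
Chicago beats every other city.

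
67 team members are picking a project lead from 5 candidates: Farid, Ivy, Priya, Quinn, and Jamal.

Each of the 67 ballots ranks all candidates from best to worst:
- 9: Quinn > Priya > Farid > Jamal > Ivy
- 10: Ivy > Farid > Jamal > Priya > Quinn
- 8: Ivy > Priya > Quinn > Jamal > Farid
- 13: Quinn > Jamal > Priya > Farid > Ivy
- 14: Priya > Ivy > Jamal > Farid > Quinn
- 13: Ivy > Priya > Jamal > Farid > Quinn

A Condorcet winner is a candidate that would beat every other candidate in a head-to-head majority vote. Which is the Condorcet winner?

Priya vs Farid: 57–10
Priya vs Ivy: 36–31
Priya vs Quinn: 45–22
Priya vs Jamal: 44–23
Priya beats every other candidate.

Priya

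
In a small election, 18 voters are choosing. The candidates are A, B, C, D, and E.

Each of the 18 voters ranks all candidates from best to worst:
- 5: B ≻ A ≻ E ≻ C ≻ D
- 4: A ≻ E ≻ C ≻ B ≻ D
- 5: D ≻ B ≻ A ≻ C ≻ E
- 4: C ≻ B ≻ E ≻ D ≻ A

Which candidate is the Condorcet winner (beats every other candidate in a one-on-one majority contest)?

B vs A: 14–4
B vs C: 10–8
B vs D: 13–5
B vs E: 14–4
B beats every other candidate.

B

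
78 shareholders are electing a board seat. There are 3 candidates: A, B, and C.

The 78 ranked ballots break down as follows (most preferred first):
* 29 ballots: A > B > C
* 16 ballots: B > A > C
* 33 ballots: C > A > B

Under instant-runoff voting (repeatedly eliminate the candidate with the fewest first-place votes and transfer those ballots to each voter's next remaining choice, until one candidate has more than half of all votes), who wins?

Round 1: A 29, B 16, C 33. B eliminated.
Round 2: A 45, C 33. A has a majority (≥40).

A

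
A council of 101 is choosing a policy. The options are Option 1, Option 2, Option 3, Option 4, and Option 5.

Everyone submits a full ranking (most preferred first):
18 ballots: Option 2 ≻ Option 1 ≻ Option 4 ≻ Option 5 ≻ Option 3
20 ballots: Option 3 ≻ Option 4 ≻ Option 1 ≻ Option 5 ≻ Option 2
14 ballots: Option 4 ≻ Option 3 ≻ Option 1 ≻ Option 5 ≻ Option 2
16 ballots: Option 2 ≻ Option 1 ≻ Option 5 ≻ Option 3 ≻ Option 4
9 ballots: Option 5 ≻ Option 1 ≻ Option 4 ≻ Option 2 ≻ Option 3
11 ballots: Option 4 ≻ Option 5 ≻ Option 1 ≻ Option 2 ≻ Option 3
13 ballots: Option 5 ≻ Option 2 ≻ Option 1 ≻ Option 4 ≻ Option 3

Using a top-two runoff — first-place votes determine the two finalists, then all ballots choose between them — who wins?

Round 1 first-place votes: Option 1 0, Option 2 34, Option 3 20, Option 4 25, Option 5 22. Option 2 and Option 4 advance.
Runoff: Option 2 is ranked above Option 4 on 47 ballots, Option 4 above Option 2 on 54.

Option 4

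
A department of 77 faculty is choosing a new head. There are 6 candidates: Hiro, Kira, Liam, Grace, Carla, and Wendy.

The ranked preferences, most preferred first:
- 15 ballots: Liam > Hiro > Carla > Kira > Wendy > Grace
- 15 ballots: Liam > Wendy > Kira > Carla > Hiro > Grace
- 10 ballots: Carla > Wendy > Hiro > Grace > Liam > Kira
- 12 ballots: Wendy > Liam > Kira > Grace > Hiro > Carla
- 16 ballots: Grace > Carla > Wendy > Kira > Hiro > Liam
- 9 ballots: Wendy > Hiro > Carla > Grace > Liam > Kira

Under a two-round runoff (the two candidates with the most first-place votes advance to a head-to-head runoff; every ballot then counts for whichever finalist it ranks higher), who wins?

Round 1 first-place votes: Hiro 0, Kira 0, Liam 30, Grace 16, Carla 10, Wendy 21. Liam and Wendy advance.
Runoff: Liam is ranked above Wendy on 30 ballots, Wendy above Liam on 47.

Wendy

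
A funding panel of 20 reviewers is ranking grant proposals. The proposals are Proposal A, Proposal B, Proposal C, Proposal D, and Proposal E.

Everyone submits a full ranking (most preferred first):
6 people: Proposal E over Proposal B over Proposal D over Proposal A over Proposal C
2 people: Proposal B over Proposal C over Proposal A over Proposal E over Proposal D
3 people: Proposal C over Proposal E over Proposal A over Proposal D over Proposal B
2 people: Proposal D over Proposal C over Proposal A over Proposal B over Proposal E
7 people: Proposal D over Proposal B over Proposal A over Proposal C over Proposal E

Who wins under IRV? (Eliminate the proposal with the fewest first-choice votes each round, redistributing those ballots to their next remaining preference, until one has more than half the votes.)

Proposal E

Round 1: Proposal A 0, Proposal B 2, Proposal C 3, Proposal D 9, Proposal E 6. Proposal A eliminated.
Round 2: Proposal B 2, Proposal C 3, Proposal D 9, Proposal E 6. Proposal B eliminated.
Round 3: Proposal C 5, Proposal D 9, Proposal E 6. Proposal C eliminated.
Round 4: Proposal D 9, Proposal E 11. Proposal E has a majority (≥11).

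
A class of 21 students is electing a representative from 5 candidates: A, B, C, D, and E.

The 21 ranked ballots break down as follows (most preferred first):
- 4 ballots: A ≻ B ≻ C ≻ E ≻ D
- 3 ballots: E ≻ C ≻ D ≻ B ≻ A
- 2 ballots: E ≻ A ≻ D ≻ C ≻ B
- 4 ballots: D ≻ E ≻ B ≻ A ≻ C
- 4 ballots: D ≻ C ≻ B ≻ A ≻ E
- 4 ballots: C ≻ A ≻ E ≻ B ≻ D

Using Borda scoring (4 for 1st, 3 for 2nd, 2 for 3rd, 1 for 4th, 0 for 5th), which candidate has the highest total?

A: 4×4 + 3×0 + 2×3 + 4×1 + 4×1 + 4×3 = 42
B: 4×3 + 3×1 + 2×0 + 4×2 + 4×2 + 4×1 = 35
C: 4×2 + 3×3 + 2×1 + 4×0 + 4×3 + 4×4 = 47
D: 4×0 + 3×2 + 2×2 + 4×4 + 4×4 + 4×0 = 42
E: 4×1 + 3×4 + 2×4 + 4×3 + 4×0 + 4×2 = 44

C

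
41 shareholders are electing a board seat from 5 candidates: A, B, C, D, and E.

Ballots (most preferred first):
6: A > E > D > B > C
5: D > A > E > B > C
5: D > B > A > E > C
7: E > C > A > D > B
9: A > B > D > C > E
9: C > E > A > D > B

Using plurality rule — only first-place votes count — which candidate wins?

A

First-place votes: A 15, B 0, C 9, D 10, E 7.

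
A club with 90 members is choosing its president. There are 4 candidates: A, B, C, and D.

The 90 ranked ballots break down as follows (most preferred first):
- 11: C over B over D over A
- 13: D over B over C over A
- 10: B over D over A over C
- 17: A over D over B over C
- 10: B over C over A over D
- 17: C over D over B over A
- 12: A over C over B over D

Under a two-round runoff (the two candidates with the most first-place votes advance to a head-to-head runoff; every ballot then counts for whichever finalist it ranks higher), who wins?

C

Round 1 first-place votes: A 29, B 20, C 28, D 13. A and C advance.
Runoff: A is ranked above C on 39 ballots, C above A on 51.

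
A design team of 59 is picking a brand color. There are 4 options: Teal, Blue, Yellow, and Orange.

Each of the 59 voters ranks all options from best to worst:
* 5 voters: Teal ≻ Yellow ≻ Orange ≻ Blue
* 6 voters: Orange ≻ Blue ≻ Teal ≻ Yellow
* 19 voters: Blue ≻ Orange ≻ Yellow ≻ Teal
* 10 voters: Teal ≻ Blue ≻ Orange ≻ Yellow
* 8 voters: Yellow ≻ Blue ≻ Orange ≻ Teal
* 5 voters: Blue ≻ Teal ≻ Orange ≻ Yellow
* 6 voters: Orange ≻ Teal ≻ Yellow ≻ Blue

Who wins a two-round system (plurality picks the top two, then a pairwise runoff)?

Blue

Round 1 first-place votes: Teal 15, Blue 24, Yellow 8, Orange 12. Blue and Teal advance.
Runoff: Blue is ranked above Teal on 38 ballots, Teal above Blue on 21.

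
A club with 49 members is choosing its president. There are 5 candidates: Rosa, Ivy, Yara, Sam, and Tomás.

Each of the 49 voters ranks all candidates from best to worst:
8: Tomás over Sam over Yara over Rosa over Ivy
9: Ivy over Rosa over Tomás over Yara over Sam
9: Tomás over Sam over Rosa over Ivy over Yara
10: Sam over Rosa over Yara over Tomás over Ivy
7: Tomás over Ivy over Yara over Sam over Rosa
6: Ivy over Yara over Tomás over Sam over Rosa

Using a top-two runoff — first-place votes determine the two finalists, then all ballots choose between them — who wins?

Tomás

Round 1 first-place votes: Rosa 0, Ivy 15, Yara 0, Sam 10, Tomás 24. Tomás and Ivy advance.
Runoff: Tomás is ranked above Ivy on 34 ballots, Ivy above Tomás on 15.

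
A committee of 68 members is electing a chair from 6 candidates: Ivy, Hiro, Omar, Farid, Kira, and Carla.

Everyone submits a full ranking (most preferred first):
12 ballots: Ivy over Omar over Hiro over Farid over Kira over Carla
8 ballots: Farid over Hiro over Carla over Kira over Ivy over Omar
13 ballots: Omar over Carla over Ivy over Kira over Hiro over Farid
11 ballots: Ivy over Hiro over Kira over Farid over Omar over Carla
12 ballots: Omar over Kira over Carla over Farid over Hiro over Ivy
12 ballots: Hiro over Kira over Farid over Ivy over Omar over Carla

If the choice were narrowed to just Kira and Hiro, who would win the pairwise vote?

Kira is ranked above Hiro on 25 ballots; Hiro above Kira on 43.

Hiro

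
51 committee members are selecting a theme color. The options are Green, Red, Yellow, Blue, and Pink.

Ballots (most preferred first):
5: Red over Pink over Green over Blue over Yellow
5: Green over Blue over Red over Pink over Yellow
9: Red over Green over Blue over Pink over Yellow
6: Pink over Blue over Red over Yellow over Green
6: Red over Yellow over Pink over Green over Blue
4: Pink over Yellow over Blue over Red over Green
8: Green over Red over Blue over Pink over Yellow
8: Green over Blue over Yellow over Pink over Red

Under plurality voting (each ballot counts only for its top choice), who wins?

Green

First-place votes: Green 21, Red 20, Yellow 0, Blue 0, Pink 10.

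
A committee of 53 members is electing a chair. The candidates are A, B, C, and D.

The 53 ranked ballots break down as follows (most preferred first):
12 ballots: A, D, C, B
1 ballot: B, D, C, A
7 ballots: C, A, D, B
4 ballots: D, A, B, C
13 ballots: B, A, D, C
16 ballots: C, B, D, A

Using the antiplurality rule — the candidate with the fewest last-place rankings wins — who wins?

D

Last-place votes: A 17, B 19, C 17, D 0.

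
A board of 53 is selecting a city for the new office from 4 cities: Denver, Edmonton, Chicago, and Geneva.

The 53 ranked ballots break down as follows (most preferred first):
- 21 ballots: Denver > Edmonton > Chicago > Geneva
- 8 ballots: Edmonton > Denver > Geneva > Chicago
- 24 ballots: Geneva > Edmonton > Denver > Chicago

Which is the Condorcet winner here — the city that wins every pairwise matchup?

Edmonton vs Denver: 32–21
Edmonton vs Chicago: 53–0
Edmonton vs Geneva: 29–24
Edmonton beats every other city.

Edmonton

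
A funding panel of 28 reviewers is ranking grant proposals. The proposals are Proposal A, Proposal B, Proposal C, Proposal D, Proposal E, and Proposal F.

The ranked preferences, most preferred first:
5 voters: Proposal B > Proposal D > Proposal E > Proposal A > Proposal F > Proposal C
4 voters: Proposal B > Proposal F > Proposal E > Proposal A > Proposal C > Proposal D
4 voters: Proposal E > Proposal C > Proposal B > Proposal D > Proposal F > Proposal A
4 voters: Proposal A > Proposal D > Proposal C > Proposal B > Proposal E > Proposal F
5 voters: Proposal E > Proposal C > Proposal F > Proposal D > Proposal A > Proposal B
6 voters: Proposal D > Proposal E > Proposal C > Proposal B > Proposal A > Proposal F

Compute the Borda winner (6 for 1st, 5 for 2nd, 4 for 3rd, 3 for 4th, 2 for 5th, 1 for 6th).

Proposal E

Proposal A: 5×3 + 4×3 + 4×1 + 4×6 + 5×2 + 6×2 = 77
Proposal B: 5×6 + 4×6 + 4×4 + 4×3 + 5×1 + 6×3 = 105
Proposal C: 5×1 + 4×2 + 4×5 + 4×4 + 5×5 + 6×4 = 98
Proposal D: 5×5 + 4×1 + 4×3 + 4×5 + 5×3 + 6×6 = 112
Proposal E: 5×4 + 4×4 + 4×6 + 4×2 + 5×6 + 6×5 = 128
Proposal F: 5×2 + 4×5 + 4×2 + 4×1 + 5×4 + 6×1 = 68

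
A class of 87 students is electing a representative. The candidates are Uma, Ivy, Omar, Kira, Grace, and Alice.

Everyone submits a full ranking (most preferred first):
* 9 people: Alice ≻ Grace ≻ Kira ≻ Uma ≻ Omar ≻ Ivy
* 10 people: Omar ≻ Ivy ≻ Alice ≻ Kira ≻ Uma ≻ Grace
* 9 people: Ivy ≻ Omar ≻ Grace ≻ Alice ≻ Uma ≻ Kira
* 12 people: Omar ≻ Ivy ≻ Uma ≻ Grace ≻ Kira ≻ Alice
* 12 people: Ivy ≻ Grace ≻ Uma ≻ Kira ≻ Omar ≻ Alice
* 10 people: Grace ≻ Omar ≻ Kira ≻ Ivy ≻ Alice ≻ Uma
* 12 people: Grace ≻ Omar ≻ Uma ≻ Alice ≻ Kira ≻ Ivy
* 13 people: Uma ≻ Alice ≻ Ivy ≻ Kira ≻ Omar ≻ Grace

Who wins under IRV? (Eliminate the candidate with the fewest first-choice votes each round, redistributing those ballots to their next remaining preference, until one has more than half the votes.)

Ivy

Round 1: Uma 13, Ivy 21, Omar 22, Kira 0, Grace 22, Alice 9. Kira eliminated.
Round 2: Uma 13, Ivy 21, Omar 22, Grace 22, Alice 9. Alice eliminated.
Round 3: Uma 13, Ivy 21, Omar 22, Grace 31. Uma eliminated.
Round 4: Ivy 34, Omar 22, Grace 31. Omar eliminated.
Round 5: Ivy 56, Grace 31. Ivy has a majority (≥44).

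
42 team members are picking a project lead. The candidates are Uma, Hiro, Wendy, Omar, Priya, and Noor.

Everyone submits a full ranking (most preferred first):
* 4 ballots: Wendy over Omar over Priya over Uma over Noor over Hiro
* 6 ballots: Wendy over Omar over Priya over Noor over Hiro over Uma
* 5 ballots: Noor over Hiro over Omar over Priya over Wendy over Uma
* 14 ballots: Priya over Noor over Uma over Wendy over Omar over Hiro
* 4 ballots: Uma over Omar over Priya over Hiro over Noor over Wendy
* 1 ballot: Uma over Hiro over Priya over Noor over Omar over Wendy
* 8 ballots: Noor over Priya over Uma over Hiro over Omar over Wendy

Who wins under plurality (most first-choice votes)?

First-place votes: Uma 5, Hiro 0, Wendy 10, Omar 0, Priya 14, Noor 13.

Priya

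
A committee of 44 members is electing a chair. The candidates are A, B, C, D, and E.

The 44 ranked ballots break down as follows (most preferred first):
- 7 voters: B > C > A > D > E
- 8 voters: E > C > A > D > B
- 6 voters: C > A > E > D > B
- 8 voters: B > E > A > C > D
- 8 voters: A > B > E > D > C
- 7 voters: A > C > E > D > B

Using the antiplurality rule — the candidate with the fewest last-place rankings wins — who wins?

Last-place votes: A 0, B 21, C 8, D 8, E 7.

A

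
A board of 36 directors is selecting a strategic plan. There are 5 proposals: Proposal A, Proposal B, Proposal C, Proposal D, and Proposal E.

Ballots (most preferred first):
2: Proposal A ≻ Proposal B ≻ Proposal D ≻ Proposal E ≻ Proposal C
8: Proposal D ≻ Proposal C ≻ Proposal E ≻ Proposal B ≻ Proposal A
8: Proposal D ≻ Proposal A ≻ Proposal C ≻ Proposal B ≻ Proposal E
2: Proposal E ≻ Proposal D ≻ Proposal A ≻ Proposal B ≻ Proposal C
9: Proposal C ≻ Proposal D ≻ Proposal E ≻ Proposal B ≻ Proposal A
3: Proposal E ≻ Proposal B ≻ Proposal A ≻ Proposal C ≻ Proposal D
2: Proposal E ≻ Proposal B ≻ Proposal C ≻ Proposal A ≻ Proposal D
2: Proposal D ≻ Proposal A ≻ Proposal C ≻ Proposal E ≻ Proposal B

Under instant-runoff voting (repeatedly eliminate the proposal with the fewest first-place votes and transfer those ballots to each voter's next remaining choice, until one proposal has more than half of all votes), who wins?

Proposal D

Round 1: Proposal A 2, Proposal B 0, Proposal C 9, Proposal D 18, Proposal E 7. Proposal B eliminated.
Round 2: Proposal A 2, Proposal C 9, Proposal D 18, Proposal E 7. Proposal A eliminated.
Round 3: Proposal C 9, Proposal D 20, Proposal E 7. Proposal D has a majority (≥19).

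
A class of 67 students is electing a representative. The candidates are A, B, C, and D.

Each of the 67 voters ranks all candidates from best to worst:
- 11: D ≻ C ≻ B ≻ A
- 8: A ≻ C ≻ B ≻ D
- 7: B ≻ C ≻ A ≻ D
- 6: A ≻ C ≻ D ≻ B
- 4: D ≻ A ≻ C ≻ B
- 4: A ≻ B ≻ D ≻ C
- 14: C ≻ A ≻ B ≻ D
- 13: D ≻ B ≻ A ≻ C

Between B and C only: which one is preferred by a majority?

C

B is ranked above C on 24 ballots; C above B on 43.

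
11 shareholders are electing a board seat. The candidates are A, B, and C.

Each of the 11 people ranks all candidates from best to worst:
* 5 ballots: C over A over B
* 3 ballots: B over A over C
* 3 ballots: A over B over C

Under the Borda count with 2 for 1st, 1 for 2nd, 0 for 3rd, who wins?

A: 5×1 + 3×1 + 3×2 = 14
B: 5×0 + 3×2 + 3×1 = 9
C: 5×2 + 3×0 + 3×0 = 10

A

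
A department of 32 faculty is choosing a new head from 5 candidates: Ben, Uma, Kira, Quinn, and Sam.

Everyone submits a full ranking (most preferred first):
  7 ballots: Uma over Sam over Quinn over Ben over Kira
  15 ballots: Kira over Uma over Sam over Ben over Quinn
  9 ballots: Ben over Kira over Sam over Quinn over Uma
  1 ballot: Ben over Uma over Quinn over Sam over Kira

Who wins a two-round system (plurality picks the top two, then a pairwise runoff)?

Round 1 first-place votes: Ben 10, Uma 7, Kira 15, Quinn 0, Sam 0. Kira and Ben advance.
Runoff: Kira is ranked above Ben on 15 ballots, Ben above Kira on 17.

Ben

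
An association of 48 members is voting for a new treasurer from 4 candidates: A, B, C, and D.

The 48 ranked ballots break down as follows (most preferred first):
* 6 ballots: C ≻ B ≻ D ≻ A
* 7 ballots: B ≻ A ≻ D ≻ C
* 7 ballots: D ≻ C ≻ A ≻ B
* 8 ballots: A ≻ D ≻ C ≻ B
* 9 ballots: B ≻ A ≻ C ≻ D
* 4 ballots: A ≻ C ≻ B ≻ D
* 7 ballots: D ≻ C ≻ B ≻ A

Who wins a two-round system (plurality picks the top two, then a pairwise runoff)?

Round 1 first-place votes: A 12, B 16, C 6, D 14. B and D advance.
Runoff: B is ranked above D on 26 ballots, D above B on 22.

B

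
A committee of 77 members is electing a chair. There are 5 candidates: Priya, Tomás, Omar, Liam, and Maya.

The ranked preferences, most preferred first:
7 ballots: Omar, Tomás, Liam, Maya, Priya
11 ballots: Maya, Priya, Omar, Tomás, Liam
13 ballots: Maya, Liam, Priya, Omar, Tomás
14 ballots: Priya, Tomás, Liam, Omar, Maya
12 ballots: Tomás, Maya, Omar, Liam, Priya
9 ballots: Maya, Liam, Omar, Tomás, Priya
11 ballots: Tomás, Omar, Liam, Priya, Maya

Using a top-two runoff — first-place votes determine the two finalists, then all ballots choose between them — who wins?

Tomás

Round 1 first-place votes: Priya 14, Tomás 23, Omar 7, Liam 0, Maya 33. Maya and Tomás advance.
Runoff: Maya is ranked above Tomás on 33 ballots, Tomás above Maya on 44.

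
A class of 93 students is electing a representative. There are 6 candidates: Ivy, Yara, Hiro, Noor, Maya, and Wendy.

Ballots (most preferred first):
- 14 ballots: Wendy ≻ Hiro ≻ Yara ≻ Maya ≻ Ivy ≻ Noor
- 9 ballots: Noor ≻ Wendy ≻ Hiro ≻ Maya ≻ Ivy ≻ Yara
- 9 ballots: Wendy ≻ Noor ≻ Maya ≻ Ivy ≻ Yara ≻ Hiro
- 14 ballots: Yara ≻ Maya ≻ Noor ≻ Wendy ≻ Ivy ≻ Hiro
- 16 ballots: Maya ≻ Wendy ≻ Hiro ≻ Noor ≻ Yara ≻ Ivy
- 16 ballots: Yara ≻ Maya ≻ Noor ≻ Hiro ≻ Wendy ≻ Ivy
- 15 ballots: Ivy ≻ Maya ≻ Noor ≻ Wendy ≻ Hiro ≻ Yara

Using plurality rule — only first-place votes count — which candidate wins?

First-place votes: Ivy 15, Yara 30, Hiro 0, Noor 9, Maya 16, Wendy 23.

Yara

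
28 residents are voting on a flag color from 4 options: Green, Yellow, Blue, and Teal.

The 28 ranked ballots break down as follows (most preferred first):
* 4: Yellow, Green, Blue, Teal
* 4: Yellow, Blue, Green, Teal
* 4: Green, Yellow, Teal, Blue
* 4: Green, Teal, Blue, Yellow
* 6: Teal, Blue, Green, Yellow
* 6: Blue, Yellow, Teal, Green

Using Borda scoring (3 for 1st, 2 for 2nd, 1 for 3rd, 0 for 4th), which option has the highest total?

Green: 4×2 + 4×1 + 4×3 + 4×3 + 6×1 + 6×0 = 42
Yellow: 4×3 + 4×3 + 4×2 + 4×0 + 6×0 + 6×2 = 44
Blue: 4×1 + 4×2 + 4×0 + 4×1 + 6×2 + 6×3 = 46
Teal: 4×0 + 4×0 + 4×1 + 4×2 + 6×3 + 6×1 = 36

Blue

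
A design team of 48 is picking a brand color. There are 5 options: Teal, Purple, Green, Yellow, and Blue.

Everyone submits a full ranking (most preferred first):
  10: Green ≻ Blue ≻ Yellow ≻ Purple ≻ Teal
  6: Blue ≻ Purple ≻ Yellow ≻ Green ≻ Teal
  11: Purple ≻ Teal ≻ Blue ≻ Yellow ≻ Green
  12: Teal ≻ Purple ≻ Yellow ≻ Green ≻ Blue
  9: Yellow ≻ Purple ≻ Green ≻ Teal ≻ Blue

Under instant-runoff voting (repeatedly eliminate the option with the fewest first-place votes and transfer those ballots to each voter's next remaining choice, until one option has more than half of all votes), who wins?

Round 1: Teal 12, Purple 11, Green 10, Yellow 9, Blue 6. Blue eliminated.
Round 2: Teal 12, Purple 17, Green 10, Yellow 9. Yellow eliminated.
Round 3: Teal 12, Purple 26, Green 10. Purple has a majority (≥25).

Purple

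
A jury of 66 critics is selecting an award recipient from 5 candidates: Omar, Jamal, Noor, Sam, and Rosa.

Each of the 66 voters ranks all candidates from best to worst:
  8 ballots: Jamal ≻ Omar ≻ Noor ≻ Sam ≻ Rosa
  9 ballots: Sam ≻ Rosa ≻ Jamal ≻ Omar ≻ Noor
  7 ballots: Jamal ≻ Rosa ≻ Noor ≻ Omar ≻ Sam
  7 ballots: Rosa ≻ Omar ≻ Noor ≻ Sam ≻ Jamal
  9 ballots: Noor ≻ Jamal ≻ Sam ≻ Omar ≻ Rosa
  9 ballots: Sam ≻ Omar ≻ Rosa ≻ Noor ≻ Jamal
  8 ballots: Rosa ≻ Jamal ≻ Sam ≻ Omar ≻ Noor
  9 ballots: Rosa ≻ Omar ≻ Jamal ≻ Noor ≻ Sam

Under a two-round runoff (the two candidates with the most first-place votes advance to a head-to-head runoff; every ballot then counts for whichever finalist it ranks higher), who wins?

Round 1 first-place votes: Omar 0, Jamal 15, Noor 9, Sam 18, Rosa 24. Rosa and Sam advance.
Runoff: Rosa is ranked above Sam on 31 ballots, Sam above Rosa on 35.

Sam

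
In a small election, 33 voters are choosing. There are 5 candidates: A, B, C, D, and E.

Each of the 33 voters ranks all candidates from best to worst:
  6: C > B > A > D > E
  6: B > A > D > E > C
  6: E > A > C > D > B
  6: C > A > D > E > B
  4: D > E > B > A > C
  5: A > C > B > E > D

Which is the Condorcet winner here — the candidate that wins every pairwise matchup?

A vs B: 17–16
A vs C: 21–12
A vs D: 29–4
A vs E: 23–10
A beats every other candidate.

A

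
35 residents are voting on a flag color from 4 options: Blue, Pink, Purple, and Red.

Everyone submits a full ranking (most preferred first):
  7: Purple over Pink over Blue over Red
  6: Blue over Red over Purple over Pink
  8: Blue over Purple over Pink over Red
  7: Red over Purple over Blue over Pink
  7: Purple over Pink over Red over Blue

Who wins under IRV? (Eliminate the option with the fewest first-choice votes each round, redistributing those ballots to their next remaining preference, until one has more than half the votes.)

Round 1: Blue 14, Pink 0, Purple 14, Red 7. Pink eliminated.
Round 2: Blue 14, Purple 14, Red 7. Red eliminated.
Round 3: Blue 14, Purple 21. Purple has a majority (≥18).

Purple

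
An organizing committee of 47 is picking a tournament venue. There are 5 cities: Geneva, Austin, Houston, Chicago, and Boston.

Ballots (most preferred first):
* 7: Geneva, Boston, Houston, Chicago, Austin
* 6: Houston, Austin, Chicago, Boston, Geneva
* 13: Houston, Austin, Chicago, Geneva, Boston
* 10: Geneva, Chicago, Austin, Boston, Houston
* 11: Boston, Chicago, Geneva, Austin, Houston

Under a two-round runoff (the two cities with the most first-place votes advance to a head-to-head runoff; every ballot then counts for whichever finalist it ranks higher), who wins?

Round 1 first-place votes: Geneva 17, Austin 0, Houston 19, Chicago 0, Boston 11. Houston and Geneva advance.
Runoff: Houston is ranked above Geneva on 19 ballots, Geneva above Houston on 28.

Geneva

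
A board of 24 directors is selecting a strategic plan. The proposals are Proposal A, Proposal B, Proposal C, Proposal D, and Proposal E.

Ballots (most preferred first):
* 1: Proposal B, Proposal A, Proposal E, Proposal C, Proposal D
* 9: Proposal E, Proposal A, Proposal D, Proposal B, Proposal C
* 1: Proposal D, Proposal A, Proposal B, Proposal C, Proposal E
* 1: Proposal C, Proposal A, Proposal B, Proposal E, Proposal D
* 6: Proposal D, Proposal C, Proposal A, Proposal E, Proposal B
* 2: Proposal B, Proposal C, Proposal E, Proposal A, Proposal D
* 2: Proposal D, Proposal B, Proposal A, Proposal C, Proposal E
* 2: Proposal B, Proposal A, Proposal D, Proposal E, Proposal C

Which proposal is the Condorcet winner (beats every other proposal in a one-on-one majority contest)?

Proposal A

Proposal A vs Proposal B: 17–7
Proposal A vs Proposal C: 15–9
Proposal A vs Proposal D: 15–9
Proposal A vs Proposal E: 13–11
Proposal A beats every other proposal.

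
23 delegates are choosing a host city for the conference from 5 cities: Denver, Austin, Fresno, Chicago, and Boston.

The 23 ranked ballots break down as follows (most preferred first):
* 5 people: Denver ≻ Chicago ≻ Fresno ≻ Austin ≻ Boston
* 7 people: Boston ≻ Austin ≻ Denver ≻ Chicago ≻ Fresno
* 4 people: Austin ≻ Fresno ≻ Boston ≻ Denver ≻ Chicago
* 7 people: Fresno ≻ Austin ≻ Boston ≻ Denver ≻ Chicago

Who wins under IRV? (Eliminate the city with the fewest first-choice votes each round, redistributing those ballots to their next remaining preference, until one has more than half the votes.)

Fresno

Round 1: Denver 5, Austin 4, Fresno 7, Chicago 0, Boston 7. Chicago eliminated.
Round 2: Denver 5, Austin 4, Fresno 7, Boston 7. Austin eliminated.
Round 3: Denver 5, Fresno 11, Boston 7. Denver eliminated.
Round 4: Fresno 16, Boston 7. Fresno has a majority (≥12).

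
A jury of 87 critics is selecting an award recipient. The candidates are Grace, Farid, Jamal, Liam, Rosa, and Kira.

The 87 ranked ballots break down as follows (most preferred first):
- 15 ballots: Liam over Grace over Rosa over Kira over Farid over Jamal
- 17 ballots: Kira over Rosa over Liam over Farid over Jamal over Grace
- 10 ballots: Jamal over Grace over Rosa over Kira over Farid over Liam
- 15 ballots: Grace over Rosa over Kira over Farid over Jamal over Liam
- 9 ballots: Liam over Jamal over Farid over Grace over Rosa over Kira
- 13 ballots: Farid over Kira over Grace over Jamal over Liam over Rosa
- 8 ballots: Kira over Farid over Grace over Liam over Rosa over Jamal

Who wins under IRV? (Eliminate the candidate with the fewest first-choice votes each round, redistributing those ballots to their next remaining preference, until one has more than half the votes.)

Grace

Round 1: Grace 15, Farid 13, Jamal 10, Liam 24, Rosa 0, Kira 25. Rosa eliminated.
Round 2: Grace 15, Farid 13, Jamal 10, Liam 24, Kira 25. Jamal eliminated.
Round 3: Grace 25, Farid 13, Liam 24, Kira 25. Farid eliminated.
Round 4: Grace 25, Liam 24, Kira 38. Liam eliminated.
Round 5: Grace 49, Kira 38. Grace has a majority (≥44).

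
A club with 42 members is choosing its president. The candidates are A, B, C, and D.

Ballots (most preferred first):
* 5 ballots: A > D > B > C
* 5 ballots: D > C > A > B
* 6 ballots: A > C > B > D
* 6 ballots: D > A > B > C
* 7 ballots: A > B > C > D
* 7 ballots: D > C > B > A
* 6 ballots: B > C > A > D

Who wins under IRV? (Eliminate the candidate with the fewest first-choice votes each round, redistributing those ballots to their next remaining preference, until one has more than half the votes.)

Round 1: A 18, B 6, C 0, D 18. C eliminated.
Round 2: A 18, B 6, D 18. B eliminated.
Round 3: A 24, D 18. A has a majority (≥22).

A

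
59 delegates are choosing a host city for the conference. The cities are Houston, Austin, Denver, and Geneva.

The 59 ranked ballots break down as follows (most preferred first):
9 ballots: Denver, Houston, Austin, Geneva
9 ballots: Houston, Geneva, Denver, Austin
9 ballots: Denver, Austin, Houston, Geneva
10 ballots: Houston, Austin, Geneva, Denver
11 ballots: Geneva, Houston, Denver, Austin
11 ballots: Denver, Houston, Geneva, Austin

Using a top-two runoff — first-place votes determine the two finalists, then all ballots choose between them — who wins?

Houston

Round 1 first-place votes: Houston 19, Austin 0, Denver 29, Geneva 11. Denver and Houston advance.
Runoff: Denver is ranked above Houston on 29 ballots, Houston above Denver on 30.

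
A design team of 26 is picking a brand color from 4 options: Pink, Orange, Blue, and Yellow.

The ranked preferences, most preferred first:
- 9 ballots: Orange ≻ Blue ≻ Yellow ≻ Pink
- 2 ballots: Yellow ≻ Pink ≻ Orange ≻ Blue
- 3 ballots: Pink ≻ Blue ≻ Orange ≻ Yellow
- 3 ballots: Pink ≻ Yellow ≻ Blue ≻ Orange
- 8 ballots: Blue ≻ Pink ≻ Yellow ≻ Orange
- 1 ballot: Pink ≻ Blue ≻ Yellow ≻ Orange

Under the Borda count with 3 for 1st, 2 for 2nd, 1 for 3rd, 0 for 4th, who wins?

Blue

Pink: 9×0 + 2×2 + 3×3 + 3×3 + 8×2 + 1×3 = 41
Orange: 9×3 + 2×1 + 3×1 + 3×0 + 8×0 + 1×0 = 32
Blue: 9×2 + 2×0 + 3×2 + 3×1 + 8×3 + 1×2 = 53
Yellow: 9×1 + 2×3 + 3×0 + 3×2 + 8×1 + 1×1 = 30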